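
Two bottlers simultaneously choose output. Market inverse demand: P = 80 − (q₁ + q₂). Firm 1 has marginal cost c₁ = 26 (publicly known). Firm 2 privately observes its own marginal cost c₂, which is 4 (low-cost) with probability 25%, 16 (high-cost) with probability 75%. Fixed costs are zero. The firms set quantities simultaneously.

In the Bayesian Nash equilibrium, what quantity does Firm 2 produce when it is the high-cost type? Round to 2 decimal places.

Type-c best response for Firm 2: q₂(c) = (80 − c)/2 − q₁/2.
Firm 1 maximizes expected profit; its first-order condition is 80 − 2q₁ − E[q₂] − 26 = 0.
Substituting E[q₂] and solving: E[c₂] = 13, so q₁ = (80 − 2·26 + 13)/3 = 13.6667.
q₂(high-cost) = (80 − 16 − 13.6667)/2 = 25.1667.

25.17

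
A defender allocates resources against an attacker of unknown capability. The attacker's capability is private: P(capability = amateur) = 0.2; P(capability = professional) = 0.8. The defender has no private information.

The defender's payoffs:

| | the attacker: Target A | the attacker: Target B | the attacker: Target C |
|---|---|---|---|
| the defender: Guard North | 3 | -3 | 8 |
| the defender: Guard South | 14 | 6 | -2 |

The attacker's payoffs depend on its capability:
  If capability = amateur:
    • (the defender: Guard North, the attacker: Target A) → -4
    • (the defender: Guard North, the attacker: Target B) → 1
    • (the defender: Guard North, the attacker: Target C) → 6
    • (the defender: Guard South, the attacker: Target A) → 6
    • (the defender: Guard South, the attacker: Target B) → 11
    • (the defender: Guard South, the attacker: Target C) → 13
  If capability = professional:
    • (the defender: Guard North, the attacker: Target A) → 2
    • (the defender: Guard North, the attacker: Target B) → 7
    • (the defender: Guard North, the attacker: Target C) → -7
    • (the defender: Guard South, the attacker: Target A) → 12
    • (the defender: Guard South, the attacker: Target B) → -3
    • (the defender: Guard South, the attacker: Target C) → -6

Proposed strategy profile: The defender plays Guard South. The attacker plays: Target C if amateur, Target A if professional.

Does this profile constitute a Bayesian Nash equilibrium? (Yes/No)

Yes

The defender plays Guard South: E[Guard South] = 0.2·(-2) + 0.8·(14) = 10.8; E[Guard North] = 4. Best-responding. ✓
The attacker (capability amateur), facing Guard South: Target A gives 6, Target B gives 11, Target C gives 13. Proposed Target C is best. ✓
The attacker (capability professional), facing Guard South: Target A gives 12, Target B gives -3, Target C gives -6. Proposed Target A is best. ✓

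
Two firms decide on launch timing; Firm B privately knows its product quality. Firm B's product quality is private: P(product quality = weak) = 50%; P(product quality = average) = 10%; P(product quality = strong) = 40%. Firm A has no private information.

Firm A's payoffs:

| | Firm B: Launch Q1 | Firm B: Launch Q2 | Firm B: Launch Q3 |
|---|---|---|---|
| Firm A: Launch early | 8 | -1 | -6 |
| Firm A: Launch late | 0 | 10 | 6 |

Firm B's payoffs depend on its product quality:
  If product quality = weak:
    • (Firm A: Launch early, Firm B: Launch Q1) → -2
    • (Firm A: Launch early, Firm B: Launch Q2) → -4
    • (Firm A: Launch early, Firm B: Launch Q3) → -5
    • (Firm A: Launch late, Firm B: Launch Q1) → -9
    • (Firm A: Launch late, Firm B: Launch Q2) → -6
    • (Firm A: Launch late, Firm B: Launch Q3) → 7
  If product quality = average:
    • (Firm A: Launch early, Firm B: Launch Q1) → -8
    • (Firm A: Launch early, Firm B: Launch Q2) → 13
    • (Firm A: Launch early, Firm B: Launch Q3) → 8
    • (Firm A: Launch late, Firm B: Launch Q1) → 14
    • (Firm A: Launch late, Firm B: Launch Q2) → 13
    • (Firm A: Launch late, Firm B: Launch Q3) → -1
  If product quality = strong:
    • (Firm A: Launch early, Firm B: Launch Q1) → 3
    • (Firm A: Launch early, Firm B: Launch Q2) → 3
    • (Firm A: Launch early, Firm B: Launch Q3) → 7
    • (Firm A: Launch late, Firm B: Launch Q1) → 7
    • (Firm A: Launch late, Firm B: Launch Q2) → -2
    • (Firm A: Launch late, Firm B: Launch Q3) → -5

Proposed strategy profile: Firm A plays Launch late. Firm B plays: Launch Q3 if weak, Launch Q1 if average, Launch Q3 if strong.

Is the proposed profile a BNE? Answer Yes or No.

No

Firm A plays Launch late: E[Launch late] = 0.5·(6) + 0.1·(0) + 0.4·(6) = 5.4; E[Launch early] = -4.6. Best-responding. ✓
Firm B (product quality weak), facing Launch late: Launch Q1 gives -9, Launch Q2 gives -6, Launch Q3 gives 7. Proposed Launch Q3 is best. ✓
Firm B (product quality average), facing Launch late: Launch Q1 gives 14, Launch Q2 gives 13, Launch Q3 gives -1. Proposed Launch Q1 is best. ✓
Firm B (product quality strong), facing Launch late: Launch Q1 gives 7, Launch Q2 gives -2, Launch Q3 gives -5. Proposed Launch Q3 is not best — profitable deviation exists. ✗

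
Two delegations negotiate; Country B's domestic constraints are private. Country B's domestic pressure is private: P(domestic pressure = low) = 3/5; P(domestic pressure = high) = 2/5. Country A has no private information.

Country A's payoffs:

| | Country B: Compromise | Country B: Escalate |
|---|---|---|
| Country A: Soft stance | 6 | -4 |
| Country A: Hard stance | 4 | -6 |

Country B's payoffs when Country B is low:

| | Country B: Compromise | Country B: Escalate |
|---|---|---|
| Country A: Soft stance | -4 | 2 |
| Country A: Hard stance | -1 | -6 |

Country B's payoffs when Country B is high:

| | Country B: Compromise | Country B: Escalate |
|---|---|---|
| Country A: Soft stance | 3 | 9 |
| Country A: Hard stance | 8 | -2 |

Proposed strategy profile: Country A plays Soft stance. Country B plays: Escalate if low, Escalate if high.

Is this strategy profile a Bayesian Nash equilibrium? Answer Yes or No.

Yes

A profile is a BNE iff every type of every player is best-responding given beliefs about the other side.
Country A plays Soft stance: E[Soft stance] = 3/5·(-4) + 2/5·(-4) = -4; E[Hard stance] = -6. Best-responding. ✓
Country B (domestic pressure low), facing Soft stance: Compromise gives -4, Escalate gives 2. Proposed Escalate is best. ✓
Country B (domestic pressure high), facing Soft stance: Compromise gives 3, Escalate gives 9. Proposed Escalate is best. ✓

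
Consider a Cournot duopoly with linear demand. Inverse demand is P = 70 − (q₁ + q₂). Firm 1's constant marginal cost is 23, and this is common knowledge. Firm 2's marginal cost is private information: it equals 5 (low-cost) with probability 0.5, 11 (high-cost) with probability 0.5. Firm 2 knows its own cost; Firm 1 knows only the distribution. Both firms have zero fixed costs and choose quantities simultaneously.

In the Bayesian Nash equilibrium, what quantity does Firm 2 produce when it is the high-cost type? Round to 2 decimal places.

24.17

Firm 2 with cost c maximizes (70 − (q₁+q₂) − c)·q₂, giving q₂(c) = (70 − c − q₁)/2.
E[c₂] = 0.5·5 + 0.5·11 = 8
Firm 1's FOC against E[q₂] yields q₁ = (70 − 2·23 + E[c₂])/3 = (70 − 46 + 8)/3 = 10.6667.
q₂(high-cost) = (70 − 11 − 10.6667)/2 = 24.1667.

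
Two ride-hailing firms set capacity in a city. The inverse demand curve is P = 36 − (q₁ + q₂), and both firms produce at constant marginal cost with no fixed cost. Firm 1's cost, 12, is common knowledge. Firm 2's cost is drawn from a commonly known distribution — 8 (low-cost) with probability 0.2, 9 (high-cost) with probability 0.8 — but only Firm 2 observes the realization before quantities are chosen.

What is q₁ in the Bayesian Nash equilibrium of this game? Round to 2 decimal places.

Each type of Firm 2 best-responds to q₁; Firm 1 best-responds to the expected q₂ over Firm 2's types.
Firm 2 with cost c maximizes (36 − (q₁+q₂) − c)·q₂, giving q₂(c) = (36 − c − q₁)/2.
E[c₂] = 0.2·8 + 0.8·9 = 8.8
Firm 1's FOC against E[q₂] yields q₁ = (36 − 2·12 + E[c₂])/3 = (36 − 24 + 8.8)/3 = 6.93333.

6.93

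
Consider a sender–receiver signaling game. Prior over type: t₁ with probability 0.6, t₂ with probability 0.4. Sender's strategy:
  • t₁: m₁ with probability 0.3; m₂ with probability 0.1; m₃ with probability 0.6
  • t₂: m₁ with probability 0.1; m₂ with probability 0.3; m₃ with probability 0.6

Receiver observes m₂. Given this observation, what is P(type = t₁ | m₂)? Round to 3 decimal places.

Apply Bayes' rule using the sender's strategy as the likelihood.
P(m₂) = 0.6·0.1 + 0.4·0.3 = 0.18
P(t₁ | m₂) = (0.6·0.1) / 0.18 = 0.06 / 0.18 = 0.333333

0.333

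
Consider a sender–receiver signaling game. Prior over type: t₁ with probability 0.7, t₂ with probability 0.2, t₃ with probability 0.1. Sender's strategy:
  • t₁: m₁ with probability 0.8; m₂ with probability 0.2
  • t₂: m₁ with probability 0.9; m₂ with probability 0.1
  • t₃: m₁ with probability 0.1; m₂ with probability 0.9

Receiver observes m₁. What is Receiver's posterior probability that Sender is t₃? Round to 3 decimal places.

0.013

Apply Bayes' rule using the sender's strategy as the likelihood.
P(m₁) = 0.7·0.8 + 0.2·0.9 + 0.1·0.1 = 0.75
P(t₃ | m₁) = (0.1·0.1) / 0.75 = 0.01 / 0.75 = 0.0133333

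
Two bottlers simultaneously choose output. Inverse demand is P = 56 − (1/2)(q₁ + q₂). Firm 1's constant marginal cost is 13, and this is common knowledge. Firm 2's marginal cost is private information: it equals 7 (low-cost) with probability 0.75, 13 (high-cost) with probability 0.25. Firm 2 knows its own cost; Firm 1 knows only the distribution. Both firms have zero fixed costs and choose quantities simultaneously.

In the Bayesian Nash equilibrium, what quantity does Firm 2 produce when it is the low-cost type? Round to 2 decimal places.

Each type of Firm 2 best-responds to q₁; Firm 1 best-responds to the expected q₂ over Firm 2's types.
Firm 2 with cost c maximizes (56 − (1/2)(q₁+q₂) − c)·q₂, giving q₂(c) = (56 − c − (1/2)q₁).
E[c₂] = 0.75·7 + 0.25·13 = 8.5
Firm 1's FOC against E[q₂] yields q₁ = (56 − 2·13 + E[c₂])/(3/2) = (56 − 26 + 8.5)/(3/2) = 25.6667.
q₂(low-cost) = (56 − 7 − (1/2)·25.6667) = 36.1667.

36.17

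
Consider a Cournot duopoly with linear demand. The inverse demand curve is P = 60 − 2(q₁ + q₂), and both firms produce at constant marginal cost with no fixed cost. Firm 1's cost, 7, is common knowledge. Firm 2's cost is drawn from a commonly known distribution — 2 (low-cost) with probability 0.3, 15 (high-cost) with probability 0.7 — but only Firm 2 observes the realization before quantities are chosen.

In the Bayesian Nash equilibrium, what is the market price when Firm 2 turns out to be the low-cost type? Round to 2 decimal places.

21.48

Firm 2 with cost c maximizes (60 − 2(q₁+q₂) − c)·q₂, giving q₂(c) = (60 − c − 2q₁)/4.
E[c₂] = 0.3·2 + 0.7·15 = 11.1
Firm 1's FOC against E[q₂] yields q₁ = (60 − 2·7 + E[c₂])/6 = (60 − 14 + 11.1)/6 = 9.51667.
q₂(low-cost) = 9.74167, so P = 60 − 2·(9.51667 + 9.74167) = 21.4833.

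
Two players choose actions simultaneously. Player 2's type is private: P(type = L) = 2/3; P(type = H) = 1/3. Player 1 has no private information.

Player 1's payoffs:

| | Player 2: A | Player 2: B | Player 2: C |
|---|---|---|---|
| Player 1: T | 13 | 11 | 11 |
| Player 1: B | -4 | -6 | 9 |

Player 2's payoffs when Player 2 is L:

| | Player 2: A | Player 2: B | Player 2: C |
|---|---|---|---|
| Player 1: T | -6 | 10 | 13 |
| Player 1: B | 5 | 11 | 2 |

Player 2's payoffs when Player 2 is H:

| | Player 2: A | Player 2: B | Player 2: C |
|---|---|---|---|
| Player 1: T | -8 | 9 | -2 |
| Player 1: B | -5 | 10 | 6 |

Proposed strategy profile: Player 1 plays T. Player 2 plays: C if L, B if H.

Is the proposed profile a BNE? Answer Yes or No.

Yes

A profile is a BNE iff every type of every player is best-responding given beliefs about the other side.
Player 1 plays T: E[T] = 2/3·(11) + 1/3·(11) = 11; E[B] = 4. Best-responding. ✓
Player 2 (type L), facing T: A gives -6, B gives 10, C gives 13. Proposed C is best. ✓
Player 2 (type H), facing T: A gives -8, B gives 9, C gives -2. Proposed B is best. ✓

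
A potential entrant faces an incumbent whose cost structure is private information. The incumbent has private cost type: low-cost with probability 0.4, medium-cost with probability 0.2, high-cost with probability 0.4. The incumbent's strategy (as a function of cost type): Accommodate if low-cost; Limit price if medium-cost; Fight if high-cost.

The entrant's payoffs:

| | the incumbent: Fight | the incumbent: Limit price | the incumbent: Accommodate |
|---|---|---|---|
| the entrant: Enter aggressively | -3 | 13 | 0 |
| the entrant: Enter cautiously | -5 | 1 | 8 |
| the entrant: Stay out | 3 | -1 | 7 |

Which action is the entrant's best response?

Compute the entrant's expected payoff for each action, taking the expectation over the incumbent's type.
E[Enter aggressively] = 0.4·(0) + 0.2·(13) + 0.4·(-3) = 1.4
E[Enter cautiously] = 0.4·(8) + 0.2·(1) + 0.4·(-5) = 1.4
E[Stay out] = 0.4·(7) + 0.2·(-1) + 0.4·(3) = 3.8
Best response: Stay out (3.8 is the largest).

Stay out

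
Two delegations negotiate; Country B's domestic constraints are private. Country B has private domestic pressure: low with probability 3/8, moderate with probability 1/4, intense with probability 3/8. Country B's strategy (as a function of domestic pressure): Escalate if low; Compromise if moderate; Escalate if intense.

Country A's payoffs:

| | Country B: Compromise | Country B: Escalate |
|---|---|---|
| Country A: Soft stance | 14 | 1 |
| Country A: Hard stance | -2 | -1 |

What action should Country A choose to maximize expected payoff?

Compute Country A's expected payoff for each action, taking the expectation over Country B's type.
E[Soft stance] = 3/8·(1) + 1/4·(14) + 3/8·(1) = 17/4
E[Hard stance] = 3/8·(-1) + 1/4·(-2) + 3/8·(-1) = -5/4
Best response: Soft stance (17/4 is the largest).

Soft stance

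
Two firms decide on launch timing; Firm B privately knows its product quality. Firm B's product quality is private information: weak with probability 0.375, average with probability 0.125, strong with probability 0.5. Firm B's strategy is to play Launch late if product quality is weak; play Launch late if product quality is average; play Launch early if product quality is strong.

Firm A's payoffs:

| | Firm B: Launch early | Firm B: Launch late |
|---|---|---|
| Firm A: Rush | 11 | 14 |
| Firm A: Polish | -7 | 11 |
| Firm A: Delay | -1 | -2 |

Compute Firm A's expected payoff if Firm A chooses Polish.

2

Take the expectation over Firm B's product quality, weighting each type's action by its prior probability.
E[Polish] = 0.375·11 + 0.125·11 + 0.5·(-7) = 4.125 + 1.375 + (-3.5) = 2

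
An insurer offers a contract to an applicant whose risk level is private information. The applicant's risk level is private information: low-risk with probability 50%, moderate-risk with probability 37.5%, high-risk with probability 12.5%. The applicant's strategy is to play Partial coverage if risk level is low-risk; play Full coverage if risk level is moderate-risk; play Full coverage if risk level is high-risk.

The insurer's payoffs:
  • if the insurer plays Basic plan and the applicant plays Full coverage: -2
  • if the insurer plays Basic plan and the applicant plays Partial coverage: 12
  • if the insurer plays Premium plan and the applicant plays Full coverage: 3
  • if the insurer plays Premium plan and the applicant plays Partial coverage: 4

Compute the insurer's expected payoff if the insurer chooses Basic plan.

5

E[Basic plan] = 0.5·12 + 0.375·(-2) + 0.125·(-2) = 6 + (-0.75) + (-0.25) = 5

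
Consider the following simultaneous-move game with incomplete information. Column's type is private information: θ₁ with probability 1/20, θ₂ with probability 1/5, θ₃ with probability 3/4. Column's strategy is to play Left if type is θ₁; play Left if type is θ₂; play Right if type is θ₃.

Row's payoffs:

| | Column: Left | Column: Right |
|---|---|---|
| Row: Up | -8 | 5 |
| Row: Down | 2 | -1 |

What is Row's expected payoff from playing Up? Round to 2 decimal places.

1.75

Take the expectation over Column's type, weighting each type's action by its prior probability.
E[Up] = 1/20·(-8) + 1/5·(-8) + 3/4·5 = (-2/5) + (-8/5) + 15/4 = 7/4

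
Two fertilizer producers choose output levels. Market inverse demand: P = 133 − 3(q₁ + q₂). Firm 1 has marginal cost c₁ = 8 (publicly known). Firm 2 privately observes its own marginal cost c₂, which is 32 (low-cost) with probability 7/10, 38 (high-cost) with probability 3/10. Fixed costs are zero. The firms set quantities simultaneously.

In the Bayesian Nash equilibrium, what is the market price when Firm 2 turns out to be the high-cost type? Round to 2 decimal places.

60.37

Firm 2 with cost c maximizes (133 − 3(q₁+q₂) − c)·q₂, giving q₂(c) = (133 − c − 3q₁)/6.
E[c₂] = 7/10·32 + 3/10·38 = 33.8
Firm 1's FOC against E[q₂] yields q₁ = (133 − 2·8 + E[c₂])/9 = (133 − 16 + 33.8)/9 = 16.7556.
q₂(high-cost) = 7.45556, so P = 133 − 3·(16.7556 + 7.45556) = 60.3667.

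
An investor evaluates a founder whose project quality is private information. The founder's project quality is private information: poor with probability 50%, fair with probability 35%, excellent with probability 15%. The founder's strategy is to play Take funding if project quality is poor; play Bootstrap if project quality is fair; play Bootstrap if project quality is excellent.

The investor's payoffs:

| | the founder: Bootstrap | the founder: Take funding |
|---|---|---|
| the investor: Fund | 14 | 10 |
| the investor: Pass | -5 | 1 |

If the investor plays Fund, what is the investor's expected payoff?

12

E[Fund] = 0.5·10 + 0.35·14 + 0.15·14 = 5 + 4.9 + 2.1 = 12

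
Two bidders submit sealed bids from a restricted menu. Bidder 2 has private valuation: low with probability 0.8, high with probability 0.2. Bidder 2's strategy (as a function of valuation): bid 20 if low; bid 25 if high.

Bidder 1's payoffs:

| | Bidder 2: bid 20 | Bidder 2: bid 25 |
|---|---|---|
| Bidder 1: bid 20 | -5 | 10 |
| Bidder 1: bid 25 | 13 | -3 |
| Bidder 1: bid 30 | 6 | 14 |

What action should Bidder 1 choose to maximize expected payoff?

E[bid 20] = 0.8·(-5) + 0.2·(10) = -2
E[bid 25] = 0.8·(13) + 0.2·(-3) = 9.8
E[bid 30] = 0.8·(6) + 0.2·(14) = 7.6
Best response: bid 25 (9.8 is the largest).

bid 25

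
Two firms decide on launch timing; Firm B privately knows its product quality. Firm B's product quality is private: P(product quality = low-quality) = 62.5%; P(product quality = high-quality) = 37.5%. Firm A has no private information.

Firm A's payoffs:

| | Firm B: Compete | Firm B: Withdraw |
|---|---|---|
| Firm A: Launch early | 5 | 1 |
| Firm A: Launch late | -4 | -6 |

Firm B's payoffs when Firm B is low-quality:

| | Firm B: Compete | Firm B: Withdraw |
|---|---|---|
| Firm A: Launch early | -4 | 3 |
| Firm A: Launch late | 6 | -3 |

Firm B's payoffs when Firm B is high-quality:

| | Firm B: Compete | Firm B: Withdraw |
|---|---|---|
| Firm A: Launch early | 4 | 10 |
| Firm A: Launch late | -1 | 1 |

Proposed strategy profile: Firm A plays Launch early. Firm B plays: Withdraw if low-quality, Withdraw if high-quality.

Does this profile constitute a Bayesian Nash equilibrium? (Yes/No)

Yes

Firm A plays Launch early: E[Launch early] = 0.625·(1) + 0.375·(1) = 1; E[Launch late] = -6. Best-responding. ✓
Firm B (product quality low-quality), facing Launch early: Compete gives -4, Withdraw gives 3. Proposed Withdraw is best. ✓
Firm B (product quality high-quality), facing Launch early: Compete gives 4, Withdraw gives 10. Proposed Withdraw is best. ✓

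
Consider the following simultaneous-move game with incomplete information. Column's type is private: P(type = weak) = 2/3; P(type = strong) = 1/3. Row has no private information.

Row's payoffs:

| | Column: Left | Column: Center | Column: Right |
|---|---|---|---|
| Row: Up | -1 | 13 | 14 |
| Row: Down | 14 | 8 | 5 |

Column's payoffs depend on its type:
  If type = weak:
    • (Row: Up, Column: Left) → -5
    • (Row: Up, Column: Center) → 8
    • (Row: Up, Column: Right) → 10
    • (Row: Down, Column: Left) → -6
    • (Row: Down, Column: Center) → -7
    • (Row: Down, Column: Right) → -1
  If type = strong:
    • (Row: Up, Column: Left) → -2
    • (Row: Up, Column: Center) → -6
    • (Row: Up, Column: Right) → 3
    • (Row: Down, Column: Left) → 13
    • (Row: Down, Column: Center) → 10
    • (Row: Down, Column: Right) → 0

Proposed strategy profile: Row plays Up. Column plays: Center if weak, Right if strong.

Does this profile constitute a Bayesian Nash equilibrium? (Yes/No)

No

Row plays Up: E[Up] = 2/3·(13) + 1/3·(14) = 40/3; E[Down] = 7. Best-responding. ✓
Column (type weak), facing Up: Left gives -5, Center gives 8, Right gives 10. Proposed Center is not best — profitable deviation exists. ✗
Column (type strong), facing Up: Left gives -2, Center gives -6, Right gives 3. Proposed Right is best. ✓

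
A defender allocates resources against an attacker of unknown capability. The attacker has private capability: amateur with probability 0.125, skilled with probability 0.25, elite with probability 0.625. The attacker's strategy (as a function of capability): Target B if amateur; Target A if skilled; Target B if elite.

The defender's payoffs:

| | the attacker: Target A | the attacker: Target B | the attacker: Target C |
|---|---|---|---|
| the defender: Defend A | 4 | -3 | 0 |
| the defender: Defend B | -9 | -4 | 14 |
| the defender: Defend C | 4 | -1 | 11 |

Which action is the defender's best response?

E[Defend A] = 0.125·(-3) + 0.25·(4) + 0.625·(-3) = -1.25
E[Defend B] = 0.125·(-4) + 0.25·(-9) + 0.625·(-4) = -5.25
E[Defend C] = 0.125·(-1) + 0.25·(4) + 0.625·(-1) = 0.25
Best response: Defend C (0.25 is the largest).

Defend C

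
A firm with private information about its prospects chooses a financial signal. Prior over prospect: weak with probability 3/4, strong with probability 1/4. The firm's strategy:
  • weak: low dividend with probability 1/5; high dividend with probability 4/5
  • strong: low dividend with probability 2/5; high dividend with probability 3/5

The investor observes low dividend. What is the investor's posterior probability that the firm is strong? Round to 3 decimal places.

0.400

P(low dividend) = (3/4)·(1/5) + (1/4)·(2/5) = 1/4
P(strong | low dividend) = ((1/4)·(2/5)) / (1/4) = (1/10) / (1/4) = 2/5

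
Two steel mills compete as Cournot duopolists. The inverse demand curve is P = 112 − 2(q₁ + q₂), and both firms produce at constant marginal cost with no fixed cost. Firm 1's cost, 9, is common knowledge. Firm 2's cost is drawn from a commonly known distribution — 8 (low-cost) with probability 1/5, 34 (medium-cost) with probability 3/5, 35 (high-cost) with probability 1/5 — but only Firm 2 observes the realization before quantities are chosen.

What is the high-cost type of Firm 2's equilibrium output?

9

Type-c best response for Firm 2: q₂(c) = (112 − c)/4 − q₁/2.
Firm 1 maximizes expected profit; its first-order condition is 112 − 4q₁ − 2E[q₂] − 9 = 0.
Substituting E[q₂] and solving: E[c₂] = 29, so q₁ = (112 − 2·9 + 29)/6 = 20.5.
q₂(high-cost) = (112 − 35 − 2·20.5)/4 = 9.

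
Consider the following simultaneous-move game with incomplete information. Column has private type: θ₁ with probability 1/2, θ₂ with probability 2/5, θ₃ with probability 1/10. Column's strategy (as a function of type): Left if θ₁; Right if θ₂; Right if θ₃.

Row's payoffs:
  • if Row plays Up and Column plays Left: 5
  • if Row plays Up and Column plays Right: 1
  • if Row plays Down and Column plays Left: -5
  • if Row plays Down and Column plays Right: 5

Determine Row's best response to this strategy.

Up

E[Up] = 1/2·(5) + 2/5·(1) + 1/10·(1) = 3
E[Down] = 1/2·(-5) + 2/5·(5) + 1/10·(5) = 0
Best response: Up (3 is the largest).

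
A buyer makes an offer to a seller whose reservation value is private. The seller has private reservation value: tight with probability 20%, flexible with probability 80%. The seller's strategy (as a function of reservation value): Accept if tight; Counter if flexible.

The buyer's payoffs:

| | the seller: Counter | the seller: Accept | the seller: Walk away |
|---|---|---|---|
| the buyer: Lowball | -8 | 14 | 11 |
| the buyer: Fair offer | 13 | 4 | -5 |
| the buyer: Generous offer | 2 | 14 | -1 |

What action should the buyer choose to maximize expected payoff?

Fair offer

E[Lowball] = 0.2·(14) + 0.8·(-8) = -3.6
E[Fair offer] = 0.2·(4) + 0.8·(13) = 11.2
E[Generous offer] = 0.2·(14) + 0.8·(2) = 4.4
Best response: Fair offer (11.2 is the largest).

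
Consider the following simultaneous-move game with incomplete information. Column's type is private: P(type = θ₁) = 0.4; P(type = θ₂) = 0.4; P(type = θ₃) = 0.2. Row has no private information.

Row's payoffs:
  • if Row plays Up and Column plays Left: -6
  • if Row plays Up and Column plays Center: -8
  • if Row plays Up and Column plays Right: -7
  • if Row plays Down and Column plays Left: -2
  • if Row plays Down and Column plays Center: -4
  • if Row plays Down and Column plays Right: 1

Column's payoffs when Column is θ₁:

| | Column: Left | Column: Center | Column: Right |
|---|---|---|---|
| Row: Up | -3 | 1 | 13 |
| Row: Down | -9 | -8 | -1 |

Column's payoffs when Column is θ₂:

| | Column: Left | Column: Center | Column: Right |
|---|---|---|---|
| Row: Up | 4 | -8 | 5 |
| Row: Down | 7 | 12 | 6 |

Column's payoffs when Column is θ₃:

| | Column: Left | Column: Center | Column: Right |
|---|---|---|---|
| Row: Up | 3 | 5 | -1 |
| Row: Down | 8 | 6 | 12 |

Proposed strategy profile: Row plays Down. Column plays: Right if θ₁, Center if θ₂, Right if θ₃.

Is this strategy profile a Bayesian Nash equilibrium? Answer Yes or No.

Row plays Down: E[Down] = 0.4·(1) + 0.4·(-4) + 0.2·(1) = -1; E[Up] = -7.4. Best-responding. ✓
Column (type θ₁), facing Down: Left gives -9, Center gives -8, Right gives -1. Proposed Right is best. ✓
Column (type θ₂), facing Down: Left gives 7, Center gives 12, Right gives 6. Proposed Center is best. ✓
Column (type θ₃), facing Down: Left gives 8, Center gives 6, Right gives 12. Proposed Right is best. ✓

Yes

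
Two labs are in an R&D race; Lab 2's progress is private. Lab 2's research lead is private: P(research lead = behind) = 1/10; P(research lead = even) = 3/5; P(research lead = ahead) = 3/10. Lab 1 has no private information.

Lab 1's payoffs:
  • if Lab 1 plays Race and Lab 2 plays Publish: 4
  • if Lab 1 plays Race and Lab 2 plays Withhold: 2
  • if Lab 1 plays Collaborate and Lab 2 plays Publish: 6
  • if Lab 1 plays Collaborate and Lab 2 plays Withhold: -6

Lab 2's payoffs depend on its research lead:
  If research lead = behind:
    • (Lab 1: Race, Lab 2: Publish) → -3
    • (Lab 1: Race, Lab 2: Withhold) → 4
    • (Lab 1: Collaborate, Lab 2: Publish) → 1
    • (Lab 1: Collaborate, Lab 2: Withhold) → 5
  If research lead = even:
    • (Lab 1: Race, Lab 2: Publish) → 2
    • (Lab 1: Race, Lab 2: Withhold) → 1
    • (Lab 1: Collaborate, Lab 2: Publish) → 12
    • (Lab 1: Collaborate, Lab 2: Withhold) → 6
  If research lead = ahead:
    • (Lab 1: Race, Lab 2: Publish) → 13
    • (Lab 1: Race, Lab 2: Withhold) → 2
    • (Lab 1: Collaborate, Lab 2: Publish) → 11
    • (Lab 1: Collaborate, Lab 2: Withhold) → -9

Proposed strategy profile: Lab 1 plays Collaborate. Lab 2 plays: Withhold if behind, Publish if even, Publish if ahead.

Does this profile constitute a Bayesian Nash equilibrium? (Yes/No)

A profile is a BNE iff every type of every player is best-responding given beliefs about the other side.
Lab 1 plays Collaborate: E[Collaborate] = 1/10·(-6) + 3/5·(6) + 3/10·(6) = 24/5; E[Race] = 19/5. Best-responding. ✓
Lab 2 (research lead behind), facing Collaborate: Publish gives 1, Withhold gives 5. Proposed Withhold is best. ✓
Lab 2 (research lead even), facing Collaborate: Publish gives 12, Withhold gives 6. Proposed Publish is best. ✓
Lab 2 (research lead ahead), facing Collaborate: Publish gives 11, Withhold gives -9. Proposed Publish is best. ✓

Yes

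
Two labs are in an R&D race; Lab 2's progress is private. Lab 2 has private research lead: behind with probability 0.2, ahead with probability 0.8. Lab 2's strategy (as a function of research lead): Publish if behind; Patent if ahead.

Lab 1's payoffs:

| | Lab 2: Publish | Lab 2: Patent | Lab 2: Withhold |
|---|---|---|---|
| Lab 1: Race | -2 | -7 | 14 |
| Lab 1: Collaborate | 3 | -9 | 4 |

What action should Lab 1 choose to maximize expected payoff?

Compute Lab 1's expected payoff for each action, taking the expectation over Lab 2's type.
E[Race] = 0.2·(-2) + 0.8·(-7) = -6
E[Collaborate] = 0.2·(3) + 0.8·(-9) = -6.6
Best response: Race (-6 is the largest).

Race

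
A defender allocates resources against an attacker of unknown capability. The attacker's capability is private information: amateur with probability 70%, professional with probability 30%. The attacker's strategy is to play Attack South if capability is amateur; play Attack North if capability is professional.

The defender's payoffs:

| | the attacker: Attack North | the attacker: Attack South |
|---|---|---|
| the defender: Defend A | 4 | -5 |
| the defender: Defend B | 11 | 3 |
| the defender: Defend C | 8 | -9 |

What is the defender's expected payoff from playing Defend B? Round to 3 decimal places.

5.400

Take the expectation over the attacker's capability, weighting each type's action by its prior probability.
E[Defend B] = 0.7·3 + 0.3·11 = 2.1 + 3.3 = 5.4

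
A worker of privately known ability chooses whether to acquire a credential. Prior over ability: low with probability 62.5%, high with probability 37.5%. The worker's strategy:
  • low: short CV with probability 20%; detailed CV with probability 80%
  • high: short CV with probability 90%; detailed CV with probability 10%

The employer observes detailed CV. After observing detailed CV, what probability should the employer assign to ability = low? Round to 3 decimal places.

0.930

P(detailed CV) = 0.625·0.8 + 0.375·0.1 = 0.5375
P(low | detailed CV) = (0.625·0.8) / 0.5375 = 0.5 / 0.5375 = 0.930233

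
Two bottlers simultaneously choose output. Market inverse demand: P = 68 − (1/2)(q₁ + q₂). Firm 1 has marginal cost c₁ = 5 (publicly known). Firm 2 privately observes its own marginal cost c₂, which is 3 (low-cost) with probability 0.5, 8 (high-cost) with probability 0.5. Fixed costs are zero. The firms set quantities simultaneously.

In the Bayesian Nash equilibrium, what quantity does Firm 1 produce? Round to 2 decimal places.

42.33

Type-c best response for Firm 2: q₂(c) = (68 − c) − q₁/2.
Firm 1 maximizes expected profit; its first-order condition is 68 − q₁ − (1/2)E[q₂] − 5 = 0.
Substituting E[q₂] and solving: E[c₂] = 5.5, so q₁ = (68 − 2·5 + 5.5)/(3/2) = 42.3333.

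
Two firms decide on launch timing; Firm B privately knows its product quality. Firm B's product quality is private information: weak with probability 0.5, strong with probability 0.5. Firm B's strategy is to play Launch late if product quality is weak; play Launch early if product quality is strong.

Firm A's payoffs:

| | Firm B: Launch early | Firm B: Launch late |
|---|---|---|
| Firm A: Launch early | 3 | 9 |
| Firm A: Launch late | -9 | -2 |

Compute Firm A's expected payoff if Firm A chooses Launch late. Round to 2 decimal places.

-5.50

E[Launch late] = 0.5·(-2) + 0.5·(-9) = (-1) + (-4.5) = -5.5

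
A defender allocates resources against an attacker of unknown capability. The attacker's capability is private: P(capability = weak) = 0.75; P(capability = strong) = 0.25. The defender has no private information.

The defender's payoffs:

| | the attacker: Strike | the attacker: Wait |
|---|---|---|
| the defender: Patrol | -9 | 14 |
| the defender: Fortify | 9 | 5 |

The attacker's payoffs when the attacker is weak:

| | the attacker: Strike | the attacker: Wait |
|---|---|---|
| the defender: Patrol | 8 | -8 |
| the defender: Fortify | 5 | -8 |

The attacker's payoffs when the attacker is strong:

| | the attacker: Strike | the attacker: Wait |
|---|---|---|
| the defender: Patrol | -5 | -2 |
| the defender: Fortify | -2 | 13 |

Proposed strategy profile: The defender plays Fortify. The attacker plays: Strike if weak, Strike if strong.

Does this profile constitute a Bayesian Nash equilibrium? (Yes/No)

No

A profile is a BNE iff every type of every player is best-responding given beliefs about the other side.
The defender plays Fortify: E[Fortify] = 0.75·(9) + 0.25·(9) = 9; E[Patrol] = -9. Best-responding. ✓
The attacker (capability weak), facing Fortify: Strike gives 5, Wait gives -8. Proposed Strike is best. ✓
The attacker (capability strong), facing Fortify: Strike gives -2, Wait gives 13. Proposed Strike is not best — profitable deviation exists. ✗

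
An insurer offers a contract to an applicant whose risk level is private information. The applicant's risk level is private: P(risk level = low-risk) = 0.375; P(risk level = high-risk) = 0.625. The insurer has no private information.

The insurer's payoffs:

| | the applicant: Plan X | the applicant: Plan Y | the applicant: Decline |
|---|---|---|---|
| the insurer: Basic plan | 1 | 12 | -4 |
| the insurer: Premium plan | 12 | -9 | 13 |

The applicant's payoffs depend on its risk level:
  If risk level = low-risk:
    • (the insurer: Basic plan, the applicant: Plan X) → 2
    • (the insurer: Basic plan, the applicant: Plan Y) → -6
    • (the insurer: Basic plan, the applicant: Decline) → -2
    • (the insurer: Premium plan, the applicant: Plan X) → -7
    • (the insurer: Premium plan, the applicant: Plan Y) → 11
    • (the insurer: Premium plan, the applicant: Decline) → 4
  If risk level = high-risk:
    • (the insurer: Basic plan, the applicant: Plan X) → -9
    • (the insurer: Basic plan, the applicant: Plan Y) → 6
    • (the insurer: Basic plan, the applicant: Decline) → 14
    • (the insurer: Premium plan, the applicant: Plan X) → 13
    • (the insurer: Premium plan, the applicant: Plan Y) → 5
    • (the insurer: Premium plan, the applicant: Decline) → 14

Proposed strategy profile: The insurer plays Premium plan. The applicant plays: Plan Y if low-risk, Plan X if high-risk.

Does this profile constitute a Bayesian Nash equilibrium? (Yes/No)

The insurer plays Premium plan: E[Premium plan] = 0.375·(-9) + 0.625·(12) = 4.125; E[Basic plan] = 5.125. Not best-responding. ✗
The applicant (risk level low-risk), facing Premium plan: Plan X gives -7, Plan Y gives 11, Decline gives 4. Proposed Plan Y is best. ✓
The applicant (risk level high-risk), facing Premium plan: Plan X gives 13, Plan Y gives 5, Decline gives 14. Proposed Plan X is not best — profitable deviation exists. ✗

No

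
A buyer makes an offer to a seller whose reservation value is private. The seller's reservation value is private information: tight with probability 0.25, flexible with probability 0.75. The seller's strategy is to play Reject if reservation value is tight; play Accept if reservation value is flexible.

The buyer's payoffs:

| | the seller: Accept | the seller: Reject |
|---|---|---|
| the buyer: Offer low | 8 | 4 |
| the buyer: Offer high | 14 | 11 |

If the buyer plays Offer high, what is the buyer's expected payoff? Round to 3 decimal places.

Take the expectation over the seller's reservation value, weighting each type's action by its prior probability.
E[Offer high] = 0.25·11 + 0.75·14 = 2.75 + 10.5 = 13.25

13.250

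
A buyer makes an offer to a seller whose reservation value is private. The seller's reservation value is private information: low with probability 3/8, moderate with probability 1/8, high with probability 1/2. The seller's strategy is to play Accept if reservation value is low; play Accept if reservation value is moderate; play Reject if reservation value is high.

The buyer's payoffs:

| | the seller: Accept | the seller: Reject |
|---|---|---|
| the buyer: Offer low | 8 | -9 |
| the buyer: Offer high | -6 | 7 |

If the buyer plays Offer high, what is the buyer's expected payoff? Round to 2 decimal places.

Take the expectation over the seller's reservation value, weighting each type's action by its prior probability.
E[Offer high] = 3/8·(-6) + 1/8·(-6) + 1/2·7 = (-9/4) + (-3/4) + 7/2 = 1/2

0.50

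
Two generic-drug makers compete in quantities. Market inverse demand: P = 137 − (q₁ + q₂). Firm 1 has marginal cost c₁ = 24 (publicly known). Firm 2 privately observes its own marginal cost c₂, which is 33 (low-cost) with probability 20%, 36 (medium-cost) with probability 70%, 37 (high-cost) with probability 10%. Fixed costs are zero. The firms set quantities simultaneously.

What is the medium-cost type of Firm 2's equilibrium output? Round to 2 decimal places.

29.75

Each type of Firm 2 best-responds to q₁; Firm 1 best-responds to the expected q₂ over Firm 2's types.
Firm 2 with cost c maximizes (137 − (q₁+q₂) − c)·q₂, giving q₂(c) = (137 − c − q₁)/2.
E[c₂] = 0.2·33 + 0.7·36 + 0.1·37 = 35.5
Firm 1's FOC against E[q₂] yields q₁ = (137 − 2·24 + E[c₂])/3 = (137 − 48 + 35.5)/3 = 41.5.
q₂(medium-cost) = (137 − 36 − 41.5)/2 = 29.75.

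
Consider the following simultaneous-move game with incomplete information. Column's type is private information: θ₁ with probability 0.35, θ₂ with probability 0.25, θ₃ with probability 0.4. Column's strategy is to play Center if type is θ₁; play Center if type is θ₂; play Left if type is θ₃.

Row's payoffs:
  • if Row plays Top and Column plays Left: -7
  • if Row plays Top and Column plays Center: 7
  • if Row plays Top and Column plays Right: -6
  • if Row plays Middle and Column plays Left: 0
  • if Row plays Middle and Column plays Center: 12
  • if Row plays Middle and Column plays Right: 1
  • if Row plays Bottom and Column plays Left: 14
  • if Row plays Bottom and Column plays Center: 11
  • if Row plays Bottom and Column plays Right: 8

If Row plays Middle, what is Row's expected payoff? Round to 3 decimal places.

7.200

Take the expectation over Column's type, weighting each type's action by its prior probability.
E[Middle] = 0.35·12 + 0.25·12 + 0.4·0 = 4.2 + 3 + 0 = 7.2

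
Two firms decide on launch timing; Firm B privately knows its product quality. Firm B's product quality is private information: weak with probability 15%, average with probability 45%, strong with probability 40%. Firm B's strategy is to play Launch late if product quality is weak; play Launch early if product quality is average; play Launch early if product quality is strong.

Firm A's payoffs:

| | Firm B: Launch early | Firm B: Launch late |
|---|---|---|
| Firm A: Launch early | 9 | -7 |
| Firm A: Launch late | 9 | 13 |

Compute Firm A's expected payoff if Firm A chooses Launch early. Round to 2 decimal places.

E[Launch early] = 0.15·(-7) + 0.45·9 + 0.4·9 = (-1.05) + 4.05 + 3.6 = 6.6

6.60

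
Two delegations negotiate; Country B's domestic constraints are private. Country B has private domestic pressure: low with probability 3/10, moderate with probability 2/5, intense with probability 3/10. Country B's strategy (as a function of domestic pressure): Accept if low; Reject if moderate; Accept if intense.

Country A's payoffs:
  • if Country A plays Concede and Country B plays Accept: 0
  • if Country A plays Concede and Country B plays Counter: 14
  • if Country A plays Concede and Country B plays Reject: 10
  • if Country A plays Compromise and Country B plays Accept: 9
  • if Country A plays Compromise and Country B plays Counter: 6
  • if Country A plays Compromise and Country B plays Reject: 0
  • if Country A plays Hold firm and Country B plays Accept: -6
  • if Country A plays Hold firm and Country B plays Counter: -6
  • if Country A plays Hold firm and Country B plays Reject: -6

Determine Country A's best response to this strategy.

Compromise

Compute Country A's expected payoff for each action, taking the expectation over Country B's type.
E[Concede] = 3/10·(0) + 2/5·(10) + 3/10·(0) = 4
E[Compromise] = 3/10·(9) + 2/5·(0) + 3/10·(9) = 27/5
E[Hold firm] = 3/10·(-6) + 2/5·(-6) + 3/10·(-6) = -6
Best response: Compromise (27/5 is the largest).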